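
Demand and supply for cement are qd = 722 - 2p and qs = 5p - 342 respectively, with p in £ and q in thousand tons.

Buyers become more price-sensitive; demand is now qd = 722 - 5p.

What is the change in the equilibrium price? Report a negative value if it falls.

Original equilibrium: 722 - 2p = 5p - 342 gives 1064 = 7p, so p = 152 and q = 418.
After the shift, demand is qd = 722 - 5p and supply is qs = 5p - 342.
Setting them equal: 722 - 5p = 5p - 342 → 1064 = 10p, so p = 106.4 and q = 190.
Δp = 106.4 − 152 = -45.6.

-45.6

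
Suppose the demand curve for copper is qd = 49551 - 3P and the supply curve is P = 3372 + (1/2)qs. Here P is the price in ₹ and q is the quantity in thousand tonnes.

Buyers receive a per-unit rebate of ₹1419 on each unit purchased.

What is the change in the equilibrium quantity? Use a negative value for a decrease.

+1702.8

Original equilibrium: 49551 - 3P = 2P - 6744 gives 56295 = 5P, so P = 11259 and q = 15774.
Since buyers' out-of-pocket price is the market price minus the rebate, the effective demand curve becomes qd = 53808 - 3P.
Setting them equal: 53808 - 3P = 2P - 6744 → 60552 = 5P, so P = 12110.4 and q = 17476.8.
Δq = 17476.8 − 15774 = +1702.8.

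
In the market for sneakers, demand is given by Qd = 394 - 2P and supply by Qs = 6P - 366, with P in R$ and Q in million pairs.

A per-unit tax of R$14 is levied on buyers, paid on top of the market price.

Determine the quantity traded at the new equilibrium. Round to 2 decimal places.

183.00

Original equilibrium: 394 - 2P = 6P - 366 gives 760 = 8P, so P = 95 and Q = 204.
Since buyers pay the price plus the tax, the effective demand curve becomes Qd = 366 - 2P.
Equate the new curves: 366 - 2P = 6P - 366, giving 732 = 8P, P = 91.5, Q = 183.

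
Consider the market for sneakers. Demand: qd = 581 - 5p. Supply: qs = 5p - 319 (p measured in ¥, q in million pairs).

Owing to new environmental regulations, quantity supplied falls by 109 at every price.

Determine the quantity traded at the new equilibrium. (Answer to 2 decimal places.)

76.50

Original equilibrium: 581 - 5p = 5p - 319 gives 900 = 10p, so p = 90 and q = 131.
After the shift, demand is qd = 581 - 5p and supply is qs = 5p - 428.
Equate the new curves: 581 - 5p = 5p - 428, giving 1009 = 10p, p = 100.9, q = 76.5.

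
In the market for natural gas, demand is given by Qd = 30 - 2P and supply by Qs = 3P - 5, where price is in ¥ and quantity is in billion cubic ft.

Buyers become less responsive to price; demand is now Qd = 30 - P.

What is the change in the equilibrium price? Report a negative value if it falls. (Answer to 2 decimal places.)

Initially, 30 - 2P = 3P - 5, so 35 = 5P and P = 7, Q = 16.
After the shift, demand is Qd = 30 - P and supply is Qs = 3P - 5.
Clearing the new market: 30 - P = 3P - 5, so P = 8.75 and Q = 21.25.
ΔP = 8.75 − 7 = +1.75.

+1.75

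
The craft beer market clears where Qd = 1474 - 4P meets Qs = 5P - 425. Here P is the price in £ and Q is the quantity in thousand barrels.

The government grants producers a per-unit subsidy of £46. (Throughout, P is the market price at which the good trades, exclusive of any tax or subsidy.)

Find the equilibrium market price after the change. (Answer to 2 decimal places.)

Original equilibrium: 1474 - 4P = 5P - 425 gives 1899 = 9P, so P = 211 and Q = 630.
Since sellers receive the price plus the subsidy, the effective supply curve becomes Qs = 5P - 195.
Setting them equal: 1474 - 4P = 5P - 195 → 1669 = 9P, so P = 1669/9 ≈ 185.4444 and Q = 6590/9 ≈ 732.2222.

185.44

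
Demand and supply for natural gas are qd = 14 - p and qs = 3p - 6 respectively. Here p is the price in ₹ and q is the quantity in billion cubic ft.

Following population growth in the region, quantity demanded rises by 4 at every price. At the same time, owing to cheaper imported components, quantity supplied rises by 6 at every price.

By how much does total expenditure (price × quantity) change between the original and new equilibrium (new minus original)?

+15.75

Initially, 14 - p = 3p - 6, so 20 = 4p and p = 5, q = 9.
With the change applied: demand qd = 18 - p, supply qs = 3p.
Clearing the new market: 18 - p = 3p, so p = 4.5 and q = 13.5.
Expenditure moves from 5×9 = 45 to 4.5×13.5 = 60.75; change = +15.75.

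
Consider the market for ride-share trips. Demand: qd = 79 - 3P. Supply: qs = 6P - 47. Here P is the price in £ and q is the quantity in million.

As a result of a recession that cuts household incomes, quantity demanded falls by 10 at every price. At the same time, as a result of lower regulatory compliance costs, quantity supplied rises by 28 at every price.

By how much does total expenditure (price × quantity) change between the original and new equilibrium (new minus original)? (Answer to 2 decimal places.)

-130.15

Before the shock: 79 - 3P = 6P - 47 ⇒ 126 = 9P ⇒ P = 14, q = 37.
The new curves are qd = 69 - 3P (demand) and qs = 6P - 19 (supply).
New equilibrium: 69 - 3P = 6P - 19 ⇒ 88 = 9P ⇒ P = 88/9 ≈ 9.7778, q = 119/3 ≈ 39.6667.
Expenditure moves from 14×37 = 518 to 9.7778×39.6667 = 387.8519; change = -130.15.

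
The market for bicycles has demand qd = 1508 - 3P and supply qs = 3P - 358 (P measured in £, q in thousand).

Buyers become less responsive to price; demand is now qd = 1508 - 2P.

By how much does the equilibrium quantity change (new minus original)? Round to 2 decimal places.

Solve the original market: 1508 - 3P = 3P - 358, hence P = 311 and q = 575.
The shock moves the curves to qd = 1508 - 2P and qs = 3P - 358.
Setting them equal: 1508 - 2P = 3P - 358 → 1866 = 5P, so P = 373.2 and q = 761.6.
Δq = 761.6 − 575 = +186.60.

+186.60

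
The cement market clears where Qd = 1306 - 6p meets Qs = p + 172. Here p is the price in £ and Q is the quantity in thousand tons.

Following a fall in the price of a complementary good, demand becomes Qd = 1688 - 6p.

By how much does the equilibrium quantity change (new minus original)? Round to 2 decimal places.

+54.57

Before the shock: 1306 - 6p = p + 172 ⇒ 1134 = 7p ⇒ p = 162, Q = 334.
The new curves are Qd = 1688 - 6p (demand) and Qs = p + 172 (supply).
Setting them equal: 1688 - 6p = p + 172 → 1516 = 7p, so p = 1516/7 ≈ 216.5714 and Q = 2720/7 ≈ 388.5714.
ΔQ = 388.5714 − 334 = +54.57.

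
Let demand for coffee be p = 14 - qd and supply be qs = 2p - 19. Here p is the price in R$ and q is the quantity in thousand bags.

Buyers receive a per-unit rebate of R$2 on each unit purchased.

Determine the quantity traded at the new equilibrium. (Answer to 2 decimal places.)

Before the shock: 14 - p = 2p - 19 ⇒ 33 = 3p ⇒ p = 11, q = 3.
Since buyers' out-of-pocket price is the market price minus the rebate, the effective demand curve becomes qd = 16 - p.
Equate the new curves: 16 - p = 2p - 19, giving 35 = 3p, p = 35/3 ≈ 11.6667, q = 13/3 ≈ 4.3333.

4.33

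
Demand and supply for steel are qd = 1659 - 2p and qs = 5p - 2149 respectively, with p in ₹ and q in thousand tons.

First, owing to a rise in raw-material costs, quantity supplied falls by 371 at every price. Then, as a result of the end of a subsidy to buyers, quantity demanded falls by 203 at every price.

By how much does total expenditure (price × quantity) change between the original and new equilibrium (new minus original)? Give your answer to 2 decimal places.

Before the shock: 1659 - 2p = 5p - 2149 ⇒ 3808 = 7p ⇒ p = 544, q = 571.
The new curves are qd = 1456 - 2p (demand) and qs = 5p - 2520 (supply).
New equilibrium: 1456 - 2p = 5p - 2520 ⇒ 3976 = 7p ⇒ p = 568, q = 320.
Expenditure moves from 544×571 = 310624 to 568×320 = 181760; change = -128864.00.

-128864.00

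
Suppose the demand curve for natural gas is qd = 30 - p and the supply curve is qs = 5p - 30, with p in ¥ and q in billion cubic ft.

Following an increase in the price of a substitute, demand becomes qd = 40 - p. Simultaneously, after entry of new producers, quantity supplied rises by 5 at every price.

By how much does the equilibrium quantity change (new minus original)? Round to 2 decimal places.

+9.17

Before the shock: 30 - p = 5p - 30 ⇒ 60 = 6p ⇒ p = 10, q = 20.
The shock moves the curves to qd = 40 - p and qs = 5p - 25.
Clearing the new market: 40 - p = 5p - 25, so p = 65/6 ≈ 10.8333 and q = 175/6 ≈ 29.1667.
Δq = 29.1667 − 20 = +9.17.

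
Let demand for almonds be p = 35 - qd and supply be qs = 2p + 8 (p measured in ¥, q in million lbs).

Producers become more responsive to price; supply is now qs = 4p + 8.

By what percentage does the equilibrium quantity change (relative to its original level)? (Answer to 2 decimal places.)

Initially, 35 - p = 2p + 8, so 27 = 3p and p = 9, q = 26.
The new curves are qd = 35 - p (demand) and qs = 4p + 8 (supply).
Setting them equal: 35 - p = 4p + 8 → 27 = 5p, so p = 5.4 and q = 29.6.
%Δq = (29.6 − 26) / 26 × 100 = +13.85%.

+13.85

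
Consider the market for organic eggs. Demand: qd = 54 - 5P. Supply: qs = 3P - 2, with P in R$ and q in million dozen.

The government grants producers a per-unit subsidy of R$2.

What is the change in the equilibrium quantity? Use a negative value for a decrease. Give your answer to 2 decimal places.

Original equilibrium: 54 - 5P = 3P - 2 gives 56 = 8P, so P = 7 and q = 19.
Since sellers receive the price plus the subsidy, the effective supply curve becomes qs = 3P + 4.
New equilibrium: 54 - 5P = 3P + 4 ⇒ 50 = 8P ⇒ P = 6.25, q = 22.75.
Δq = 22.75 − 19 = +3.75.

+3.75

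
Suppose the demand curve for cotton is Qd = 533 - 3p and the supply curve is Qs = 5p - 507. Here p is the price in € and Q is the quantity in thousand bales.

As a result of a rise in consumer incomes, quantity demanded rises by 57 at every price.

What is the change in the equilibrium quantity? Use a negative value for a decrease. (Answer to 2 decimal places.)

+35.63

Before the shock: 533 - 3p = 5p - 507 ⇒ 1040 = 8p ⇒ p = 130, Q = 143.
With the change applied: demand Qd = 590 - 3p, supply Qs = 5p - 507.
New equilibrium: 590 - 3p = 5p - 507 ⇒ 1097 = 8p ⇒ p = 137.125, Q = 178.625.
ΔQ = 178.625 − 143 = +35.63.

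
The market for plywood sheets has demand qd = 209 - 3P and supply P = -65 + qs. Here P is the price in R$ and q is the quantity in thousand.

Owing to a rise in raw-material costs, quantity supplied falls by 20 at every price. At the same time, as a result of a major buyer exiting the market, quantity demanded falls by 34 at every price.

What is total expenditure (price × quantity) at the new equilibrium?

2518.75

Solve the original market: 209 - 3P = P + 65, hence P = 36 and q = 101.
The shock moves the curves to qd = 175 - 3P and qs = P + 45.
Equate the new curves: 175 - 3P = P + 45, giving 130 = 4P, P = 32.5, q = 77.5.
New expenditure = 32.5 × 77.5 = 2518.75.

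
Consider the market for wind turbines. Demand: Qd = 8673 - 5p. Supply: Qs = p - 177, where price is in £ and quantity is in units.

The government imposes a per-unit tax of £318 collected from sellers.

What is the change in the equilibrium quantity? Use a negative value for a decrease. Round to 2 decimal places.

Before the shock: 8673 - 5p = p - 177 ⇒ 8850 = 6p ⇒ p = 1475, Q = 1298.
Since sellers keep the price net of the tax, the effective supply curve becomes Qs = p - 495.
New equilibrium: 8673 - 5p = p - 495 ⇒ 9168 = 6p ⇒ p = 1528, Q = 1033.
ΔQ = 1033 − 1298 = -265.00.

-265.00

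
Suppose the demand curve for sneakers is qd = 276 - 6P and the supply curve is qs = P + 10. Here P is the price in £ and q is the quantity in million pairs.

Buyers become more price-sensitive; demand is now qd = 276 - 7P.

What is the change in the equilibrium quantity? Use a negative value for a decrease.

Before the shock: 276 - 6P = P + 10 ⇒ 266 = 7P ⇒ P = 38, q = 48.
After the shift, demand is qd = 276 - 7P and supply is qs = P + 10.
Equate the new curves: 276 - 7P = P + 10, giving 266 = 8P, P = 33.25, q = 43.25.
Δq = 43.25 − 48 = -4.75.

-4.75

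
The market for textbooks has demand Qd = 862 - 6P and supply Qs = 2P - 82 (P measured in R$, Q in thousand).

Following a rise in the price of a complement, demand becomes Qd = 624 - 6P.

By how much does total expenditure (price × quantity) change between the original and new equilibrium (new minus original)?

-9832.375

Initially, 862 - 6P = 2P - 82, so 944 = 8P and P = 118, Q = 154.
After the shift, demand is Qd = 624 - 6P and supply is Qs = 2P - 82.
Equate the new curves: 624 - 6P = 2P - 82, giving 706 = 8P, P = 88.25, Q = 94.5.
Expenditure moves from 118×154 = 18172 to 88.25×94.5 = 8339.625; change = -9832.375.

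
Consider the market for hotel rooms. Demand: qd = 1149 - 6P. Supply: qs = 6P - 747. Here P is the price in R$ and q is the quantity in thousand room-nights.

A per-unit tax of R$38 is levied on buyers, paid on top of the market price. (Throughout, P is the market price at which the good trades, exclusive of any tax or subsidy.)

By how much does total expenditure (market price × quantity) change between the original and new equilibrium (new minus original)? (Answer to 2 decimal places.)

Before the shock: 1149 - 6P = 6P - 747 ⇒ 1896 = 12P ⇒ P = 158, q = 201.
Since buyers pay the price plus the tax, the effective demand curve becomes qd = 921 - 6P.
Clearing the new market: 921 - 6P = 6P - 747, so P = 139 and q = 87.
Expenditure moves from 158×201 = 31758 to 139×87 = 12093; change = -19665.00.

-19665.00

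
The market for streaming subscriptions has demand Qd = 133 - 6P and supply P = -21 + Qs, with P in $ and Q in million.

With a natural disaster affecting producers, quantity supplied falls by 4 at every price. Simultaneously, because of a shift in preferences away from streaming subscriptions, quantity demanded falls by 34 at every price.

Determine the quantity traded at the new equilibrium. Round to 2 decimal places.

Solve the original market: 133 - 6P = P + 21, hence P = 16 and Q = 37.
The shock moves the curves to Qd = 99 - 6P and Qs = P + 17.
New equilibrium: 99 - 6P = P + 17 ⇒ 82 = 7P ⇒ P = 82/7 ≈ 11.7143, Q = 201/7 ≈ 28.7143.

28.71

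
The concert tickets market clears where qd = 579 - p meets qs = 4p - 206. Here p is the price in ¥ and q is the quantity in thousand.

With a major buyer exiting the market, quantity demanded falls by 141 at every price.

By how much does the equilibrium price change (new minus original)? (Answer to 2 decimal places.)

Solve the original market: 579 - p = 4p - 206, hence p = 157 and q = 422.
With the change applied: demand qd = 438 - p, supply qs = 4p - 206.
New equilibrium: 438 - p = 4p - 206 ⇒ 644 = 5p ⇒ p = 128.8, q = 309.2.
Δp = 128.8 − 157 = -28.20.

-28.20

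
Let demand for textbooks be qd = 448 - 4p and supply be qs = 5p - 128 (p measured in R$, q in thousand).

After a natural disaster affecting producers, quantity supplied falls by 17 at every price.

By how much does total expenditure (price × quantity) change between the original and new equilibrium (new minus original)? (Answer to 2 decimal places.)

-135.16

Original equilibrium: 448 - 4p = 5p - 128 gives 576 = 9p, so p = 64 and q = 192.
After the shift, demand is qd = 448 - 4p and supply is qs = 5p - 145.
Clearing the new market: 448 - 4p = 5p - 145, so p = 593/9 ≈ 65.8889 and q = 1660/9 ≈ 184.4444.
Expenditure moves from 64×192 = 12288 to 65.8889×184.4444 = 12152.8395; change = -135.16.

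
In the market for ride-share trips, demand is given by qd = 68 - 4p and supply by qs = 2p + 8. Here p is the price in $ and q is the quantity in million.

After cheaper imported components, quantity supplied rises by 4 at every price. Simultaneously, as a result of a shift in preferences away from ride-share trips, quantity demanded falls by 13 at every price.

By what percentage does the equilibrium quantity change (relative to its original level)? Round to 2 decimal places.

Before the shock: 68 - 4p = 2p + 8 ⇒ 60 = 6p ⇒ p = 10, q = 28.
The shock moves the curves to qd = 55 - 4p and qs = 2p + 12.
Setting them equal: 55 - 4p = 2p + 12 → 43 = 6p, so p = 43/6 ≈ 7.1667 and q = 79/3 ≈ 26.3333.
%Δq = (26.3333 − 28) / 28 × 100 = -5.95%.

-5.95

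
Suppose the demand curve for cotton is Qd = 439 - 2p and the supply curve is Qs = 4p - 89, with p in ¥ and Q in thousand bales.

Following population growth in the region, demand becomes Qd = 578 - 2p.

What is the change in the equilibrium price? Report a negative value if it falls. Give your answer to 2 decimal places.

Original equilibrium: 439 - 2p = 4p - 89 gives 528 = 6p, so p = 88 and Q = 263.
After the shift, demand is Qd = 578 - 2p and supply is Qs = 4p - 89.
Setting them equal: 578 - 2p = 4p - 89 → 667 = 6p, so p = 667/6 ≈ 111.1667 and Q = 1067/3 ≈ 355.6667.
Δp = 111.1667 − 88 = +23.17.

+23.17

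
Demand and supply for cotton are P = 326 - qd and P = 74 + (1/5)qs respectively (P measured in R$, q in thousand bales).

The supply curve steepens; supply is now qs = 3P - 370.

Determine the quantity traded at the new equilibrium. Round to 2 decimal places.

Solve the original market: 326 - P = 5P - 370, hence P = 116 and q = 210.
The new curves are qd = 326 - P (demand) and qs = 3P - 370 (supply).
Setting them equal: 326 - P = 3P - 370 → 696 = 4P, so P = 174 and q = 152.

152.00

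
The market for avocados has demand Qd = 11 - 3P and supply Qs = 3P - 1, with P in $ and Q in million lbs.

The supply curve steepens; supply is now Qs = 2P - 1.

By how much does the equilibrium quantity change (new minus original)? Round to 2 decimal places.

-1.20

Initially, 11 - 3P = 3P - 1, so 12 = 6P and P = 2, Q = 5.
The shock moves the curves to Qd = 11 - 3P and Qs = 2P - 1.
Setting them equal: 11 - 3P = 2P - 1 → 12 = 5P, so P = 2.4 and Q = 3.8.
ΔQ = 3.8 − 5 = -1.20.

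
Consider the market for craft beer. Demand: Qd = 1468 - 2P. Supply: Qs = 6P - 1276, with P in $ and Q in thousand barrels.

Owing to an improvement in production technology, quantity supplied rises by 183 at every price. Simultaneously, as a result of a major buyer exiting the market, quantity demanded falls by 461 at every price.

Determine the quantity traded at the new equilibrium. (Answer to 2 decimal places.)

Solve the original market: 1468 - 2P = 6P - 1276, hence P = 343 and Q = 782.
With the change applied: demand Qd = 1007 - 2P, supply Qs = 6P - 1093.
Setting them equal: 1007 - 2P = 6P - 1093 → 2100 = 8P, so P = 262.5 and Q = 482.

482.00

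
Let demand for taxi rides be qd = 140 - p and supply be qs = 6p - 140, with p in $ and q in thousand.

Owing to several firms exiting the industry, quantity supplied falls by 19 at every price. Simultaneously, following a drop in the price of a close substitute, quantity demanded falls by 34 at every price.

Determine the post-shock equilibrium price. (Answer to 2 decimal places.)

37.86

Before the shock: 140 - p = 6p - 140 ⇒ 280 = 7p ⇒ p = 40, q = 100.
With the change applied: demand qd = 106 - p, supply qs = 6p - 159.
Clearing the new market: 106 - p = 6p - 159, so p = 265/7 ≈ 37.8571 and q = 477/7 ≈ 68.1429.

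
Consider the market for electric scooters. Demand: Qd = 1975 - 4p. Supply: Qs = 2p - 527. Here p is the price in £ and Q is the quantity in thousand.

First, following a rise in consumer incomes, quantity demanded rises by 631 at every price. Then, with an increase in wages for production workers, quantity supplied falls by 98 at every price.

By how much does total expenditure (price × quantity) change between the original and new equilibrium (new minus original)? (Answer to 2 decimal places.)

+115383.00

Solve the original market: 1975 - 4p = 2p - 527, hence p = 417 and Q = 307.
With the change applied: demand Qd = 2606 - 4p, supply Qs = 2p - 625.
Clearing the new market: 2606 - 4p = 2p - 625, so p = 538.5 and Q = 452.
Expenditure moves from 417×307 = 128019 to 538.5×452 = 243402; change = +115383.00.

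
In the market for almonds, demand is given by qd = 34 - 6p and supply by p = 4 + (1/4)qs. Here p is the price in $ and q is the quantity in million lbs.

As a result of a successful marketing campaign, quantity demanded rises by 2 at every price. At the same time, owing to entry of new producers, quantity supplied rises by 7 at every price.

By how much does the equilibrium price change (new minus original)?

-0.5

Solve the original market: 34 - 6p = 4p - 16, hence p = 5 and q = 4.
The new curves are qd = 36 - 6p (demand) and qs = 4p - 9 (supply).
New equilibrium: 36 - 6p = 4p - 9 ⇒ 45 = 10p ⇒ p = 4.5, q = 9.
Δp = 4.5 − 5 = -0.5.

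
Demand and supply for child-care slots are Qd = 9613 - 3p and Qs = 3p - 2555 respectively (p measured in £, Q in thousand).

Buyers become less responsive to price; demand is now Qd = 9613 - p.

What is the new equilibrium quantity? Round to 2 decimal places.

6571.00

Before the shock: 9613 - 3p = 3p - 2555 ⇒ 12168 = 6p ⇒ p = 2028, Q = 3529.
The new curves are Qd = 9613 - p (demand) and Qs = 3p - 2555 (supply).
Clearing the new market: 9613 - p = 3p - 2555, so p = 3042 and Q = 6571.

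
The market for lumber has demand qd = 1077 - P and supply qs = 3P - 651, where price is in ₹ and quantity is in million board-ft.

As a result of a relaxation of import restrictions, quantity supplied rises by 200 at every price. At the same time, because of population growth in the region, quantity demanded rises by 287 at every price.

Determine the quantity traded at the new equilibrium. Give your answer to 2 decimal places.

910.25

Original equilibrium: 1077 - P = 3P - 651 gives 1728 = 4P, so P = 432 and q = 645.
The shock moves the curves to qd = 1364 - P and qs = 3P - 451.
Equate the new curves: 1364 - P = 3P - 451, giving 1815 = 4P, P = 453.75, q = 910.25.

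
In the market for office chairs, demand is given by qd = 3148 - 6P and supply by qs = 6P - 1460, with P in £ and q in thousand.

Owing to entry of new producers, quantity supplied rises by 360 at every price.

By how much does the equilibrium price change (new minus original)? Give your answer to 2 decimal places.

-30.00

Initially, 3148 - 6P = 6P - 1460, so 4608 = 12P and P = 384, q = 844.
The new curves are qd = 3148 - 6P (demand) and qs = 6P - 1100 (supply).
Equate the new curves: 3148 - 6P = 6P - 1100, giving 4248 = 12P, P = 354, q = 1024.
ΔP = 354 − 384 = -30.00.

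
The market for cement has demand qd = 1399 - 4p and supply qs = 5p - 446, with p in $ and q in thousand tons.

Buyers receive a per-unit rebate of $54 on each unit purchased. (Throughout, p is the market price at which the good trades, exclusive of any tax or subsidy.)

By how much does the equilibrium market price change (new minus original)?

+24

Solve the original market: 1399 - 4p = 5p - 446, hence p = 205 and q = 579.
Since buyers' out-of-pocket price is the market price minus the rebate, the effective demand curve becomes qd = 1615 - 4p.
Equate the new curves: 1615 - 4p = 5p - 446, giving 2061 = 9p, p = 229, q = 699.
Δp = 229 − 205 = +24.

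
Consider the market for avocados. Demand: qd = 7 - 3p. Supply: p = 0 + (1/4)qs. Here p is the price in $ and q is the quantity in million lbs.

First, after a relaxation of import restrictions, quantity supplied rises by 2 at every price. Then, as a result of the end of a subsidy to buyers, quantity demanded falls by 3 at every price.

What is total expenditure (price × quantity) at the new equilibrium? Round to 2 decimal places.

Original equilibrium: 7 - 3p = 4p gives 7 = 7p, so p = 1 and q = 4.
The shock moves the curves to qd = 4 - 3p and qs = 4p + 2.
Setting them equal: 4 - 3p = 4p + 2 → 2 = 7p, so p = 2/7 ≈ 0.2857 and q = 22/7 ≈ 3.1429.
New expenditure = 0.2857 × 3.1429 = 0.90.

0.90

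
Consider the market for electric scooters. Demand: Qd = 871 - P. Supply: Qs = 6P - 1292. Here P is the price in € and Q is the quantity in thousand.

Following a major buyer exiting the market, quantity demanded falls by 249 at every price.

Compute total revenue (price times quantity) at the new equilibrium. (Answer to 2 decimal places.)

Initially, 871 - P = 6P - 1292, so 2163 = 7P and P = 309, Q = 562.
After the shift, demand is Qd = 622 - P and supply is Qs = 6P - 1292.
Setting them equal: 622 - P = 6P - 1292 → 1914 = 7P, so P = 1914/7 ≈ 273.4286 and Q = 2440/7 ≈ 348.5714.
New expenditure = 273.4286 × 348.5714 = 95309.39.

95309.39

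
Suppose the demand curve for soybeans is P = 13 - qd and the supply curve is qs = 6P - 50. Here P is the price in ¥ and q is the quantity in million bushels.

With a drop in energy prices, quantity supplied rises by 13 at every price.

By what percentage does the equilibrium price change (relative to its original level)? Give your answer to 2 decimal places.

-20.63

Solve the original market: 13 - P = 6P - 50, hence P = 9 and q = 4.
The shock moves the curves to qd = 13 - P and qs = 6P - 37.
Setting them equal: 13 - P = 6P - 37 → 50 = 7P, so P = 50/7 ≈ 7.1429 and q = 41/7 ≈ 5.8571.
%ΔP = (7.1429 − 9) / 9 × 100 = -20.63%.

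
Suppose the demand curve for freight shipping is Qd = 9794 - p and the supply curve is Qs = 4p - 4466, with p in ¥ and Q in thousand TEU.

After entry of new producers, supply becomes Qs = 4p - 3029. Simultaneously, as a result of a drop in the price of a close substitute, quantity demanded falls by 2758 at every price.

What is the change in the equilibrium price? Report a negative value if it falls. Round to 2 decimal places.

Solve the original market: 9794 - p = 4p - 4466, hence p = 2852 and Q = 6942.
The new curves are Qd = 7036 - p (demand) and Qs = 4p - 3029 (supply).
Setting them equal: 7036 - p = 4p - 3029 → 10065 = 5p, so p = 2013 and Q = 5023.
Δp = 2013 − 2852 = -839.00.

-839.00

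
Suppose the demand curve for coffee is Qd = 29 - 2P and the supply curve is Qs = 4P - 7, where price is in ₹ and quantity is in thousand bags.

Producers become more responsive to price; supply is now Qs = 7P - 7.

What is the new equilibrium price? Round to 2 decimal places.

4.00

Initially, 29 - 2P = 4P - 7, so 36 = 6P and P = 6, Q = 17.
With the change applied: demand Qd = 29 - 2P, supply Qs = 7P - 7.
New equilibrium: 29 - 2P = 7P - 7 ⇒ 36 = 9P ⇒ P = 4, Q = 21.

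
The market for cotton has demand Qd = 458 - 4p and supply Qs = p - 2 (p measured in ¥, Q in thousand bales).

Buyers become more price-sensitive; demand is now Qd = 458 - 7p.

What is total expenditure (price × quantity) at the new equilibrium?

Solve the original market: 458 - 4p = p - 2, hence p = 92 and Q = 90.
After the shift, demand is Qd = 458 - 7p and supply is Qs = p - 2.
Equate the new curves: 458 - 7p = p - 2, giving 460 = 8p, p = 57.5, Q = 55.5.
New expenditure = 57.5 × 55.5 = 3191.25.

3191.25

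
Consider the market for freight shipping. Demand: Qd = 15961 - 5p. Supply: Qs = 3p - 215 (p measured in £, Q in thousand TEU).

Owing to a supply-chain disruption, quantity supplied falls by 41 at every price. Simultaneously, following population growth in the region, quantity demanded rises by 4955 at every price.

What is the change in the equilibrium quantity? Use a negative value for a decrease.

Before the shock: 15961 - 5p = 3p - 215 ⇒ 16176 = 8p ⇒ p = 2022, Q = 5851.
With the change applied: demand Qd = 20916 - 5p, supply Qs = 3p - 256.
New equilibrium: 20916 - 5p = 3p - 256 ⇒ 21172 = 8p ⇒ p = 2646.5, Q = 7683.5.
ΔQ = 7683.5 − 5851 = +1832.5.

+1832.5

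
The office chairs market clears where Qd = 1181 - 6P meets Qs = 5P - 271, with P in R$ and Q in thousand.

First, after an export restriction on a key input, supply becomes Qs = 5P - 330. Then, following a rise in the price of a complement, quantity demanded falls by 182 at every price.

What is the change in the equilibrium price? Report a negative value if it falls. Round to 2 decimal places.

-11.18

Solve the original market: 1181 - 6P = 5P - 271, hence P = 132 and Q = 389.
With the change applied: demand Qd = 999 - 6P, supply Qs = 5P - 330.
Setting them equal: 999 - 6P = 5P - 330 → 1329 = 11P, so P = 1329/11 ≈ 120.8182 and Q = 3015/11 ≈ 274.0909.
ΔP = 120.8182 − 132 = -11.18.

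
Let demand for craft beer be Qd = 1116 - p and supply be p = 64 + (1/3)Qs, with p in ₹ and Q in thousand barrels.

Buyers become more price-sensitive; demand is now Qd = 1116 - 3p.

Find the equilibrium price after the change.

Initially, 1116 - p = 3p - 192, so 1308 = 4p and p = 327, Q = 789.
The shock moves the curves to Qd = 1116 - 3p and Qs = 3p - 192.
Clearing the new market: 1116 - 3p = 3p - 192, so p = 218 and Q = 462.

218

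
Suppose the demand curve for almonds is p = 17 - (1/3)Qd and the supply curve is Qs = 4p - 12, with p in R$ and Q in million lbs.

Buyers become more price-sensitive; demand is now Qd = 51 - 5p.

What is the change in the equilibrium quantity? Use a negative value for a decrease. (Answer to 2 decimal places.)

Solve the original market: 51 - 3p = 4p - 12, hence p = 9 and Q = 24.
The new curves are Qd = 51 - 5p (demand) and Qs = 4p - 12 (supply).
New equilibrium: 51 - 5p = 4p - 12 ⇒ 63 = 9p ⇒ p = 7, Q = 16.
ΔQ = 16 − 24 = -8.00.

-8.00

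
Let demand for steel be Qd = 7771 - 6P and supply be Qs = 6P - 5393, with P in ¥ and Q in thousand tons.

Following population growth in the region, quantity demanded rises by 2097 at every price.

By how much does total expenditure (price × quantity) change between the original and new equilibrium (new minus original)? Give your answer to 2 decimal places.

Solve the original market: 7771 - 6P = 6P - 5393, hence P = 1097 and Q = 1189.
The new curves are Qd = 9868 - 6P (demand) and Qs = 6P - 5393 (supply).
Clearing the new market: 9868 - 6P = 6P - 5393, so P = 1271.75 and Q = 2237.5.
Expenditure moves from 1097×1189 = 1304333 to 1271.75×2237.5 = 2845540.625; change = +1541207.63.

+1541207.63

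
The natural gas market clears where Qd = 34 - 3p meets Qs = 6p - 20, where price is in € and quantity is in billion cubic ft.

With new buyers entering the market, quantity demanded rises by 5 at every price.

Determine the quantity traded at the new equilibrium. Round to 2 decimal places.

Before the shock: 34 - 3p = 6p - 20 ⇒ 54 = 9p ⇒ p = 6, Q = 16.
With the change applied: demand Qd = 39 - 3p, supply Qs = 6p - 20.
New equilibrium: 39 - 3p = 6p - 20 ⇒ 59 = 9p ⇒ p = 59/9 ≈ 6.5556, Q = 58/3 ≈ 19.3333.

19.33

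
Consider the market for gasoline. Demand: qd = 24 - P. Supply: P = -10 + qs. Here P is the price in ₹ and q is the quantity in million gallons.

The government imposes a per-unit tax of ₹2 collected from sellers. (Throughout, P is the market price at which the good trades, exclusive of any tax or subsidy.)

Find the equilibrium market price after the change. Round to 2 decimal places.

8.00

Initially, 24 - P = P + 10, so 14 = 2P and P = 7, q = 17.
Since sellers keep the price net of the tax, the effective supply curve becomes qs = P + 8.
Equate the new curves: 24 - P = P + 8, giving 16 = 2P, P = 8, q = 16.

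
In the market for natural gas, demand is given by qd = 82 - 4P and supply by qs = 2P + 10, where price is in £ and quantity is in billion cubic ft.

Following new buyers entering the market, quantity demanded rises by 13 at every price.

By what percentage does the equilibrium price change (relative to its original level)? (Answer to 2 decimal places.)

+18.06

Initially, 82 - 4P = 2P + 10, so 72 = 6P and P = 12, q = 34.
After the shift, demand is qd = 95 - 4P and supply is qs = 2P + 10.
Clearing the new market: 95 - 4P = 2P + 10, so P = 85/6 ≈ 14.1667 and q = 115/3 ≈ 38.3333.
%ΔP = (14.1667 − 12) / 12 × 100 = +18.06%.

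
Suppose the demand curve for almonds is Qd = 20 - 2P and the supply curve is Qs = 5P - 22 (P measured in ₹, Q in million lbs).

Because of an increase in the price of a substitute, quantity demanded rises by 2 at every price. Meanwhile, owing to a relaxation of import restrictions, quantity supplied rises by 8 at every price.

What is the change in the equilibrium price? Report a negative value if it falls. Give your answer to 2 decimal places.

-0.86

Initially, 20 - 2P = 5P - 22, so 42 = 7P and P = 6, Q = 8.
After the shift, demand is Qd = 22 - 2P and supply is Qs = 5P - 14.
Setting them equal: 22 - 2P = 5P - 14 → 36 = 7P, so P = 36/7 ≈ 5.1429 and Q = 82/7 ≈ 11.7143.
ΔP = 5.1429 − 6 = -0.86.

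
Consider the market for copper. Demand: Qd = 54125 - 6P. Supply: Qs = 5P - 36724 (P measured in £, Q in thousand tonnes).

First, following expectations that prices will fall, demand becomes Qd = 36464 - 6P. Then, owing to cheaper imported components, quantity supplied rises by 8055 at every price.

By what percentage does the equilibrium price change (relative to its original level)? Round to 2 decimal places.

Initially, 54125 - 6P = 5P - 36724, so 90849 = 11P and P = 8259, Q = 4571.
The shock moves the curves to Qd = 36464 - 6P and Qs = 5P - 28669.
Equate the new curves: 36464 - 6P = 5P - 28669, giving 65133 = 11P, P = 65133/11 ≈ 5921.1818, Q = 10306/11 ≈ 936.9091.
%ΔP = (5921.1818 − 8259) / 8259 × 100 = -28.31%.

-28.31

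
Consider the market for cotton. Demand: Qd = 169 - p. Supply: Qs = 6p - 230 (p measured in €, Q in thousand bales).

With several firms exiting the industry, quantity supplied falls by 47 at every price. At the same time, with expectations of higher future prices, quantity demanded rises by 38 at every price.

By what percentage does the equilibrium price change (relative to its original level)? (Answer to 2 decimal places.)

+21.30

Initially, 169 - p = 6p - 230, so 399 = 7p and p = 57, Q = 112.
After the shift, demand is Qd = 207 - p and supply is Qs = 6p - 277.
Clearing the new market: 207 - p = 6p - 277, so p = 484/7 ≈ 69.1429 and Q = 965/7 ≈ 137.8571.
%Δp = (69.1429 − 57) / 57 × 100 = +21.30%.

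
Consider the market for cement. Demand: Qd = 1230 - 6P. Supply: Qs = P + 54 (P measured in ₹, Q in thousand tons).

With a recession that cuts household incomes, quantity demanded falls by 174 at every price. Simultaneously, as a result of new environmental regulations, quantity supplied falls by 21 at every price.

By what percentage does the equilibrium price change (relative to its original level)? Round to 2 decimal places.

-13.01

Solve the original market: 1230 - 6P = P + 54, hence P = 168 and Q = 222.
With the change applied: demand Qd = 1056 - 6P, supply Qs = P + 33.
Clearing the new market: 1056 - 6P = P + 33, so P = 1023/7 ≈ 146.1429 and Q = 1254/7 ≈ 179.1429.
%ΔP = (146.1429 − 168) / 168 × 100 = -13.01%.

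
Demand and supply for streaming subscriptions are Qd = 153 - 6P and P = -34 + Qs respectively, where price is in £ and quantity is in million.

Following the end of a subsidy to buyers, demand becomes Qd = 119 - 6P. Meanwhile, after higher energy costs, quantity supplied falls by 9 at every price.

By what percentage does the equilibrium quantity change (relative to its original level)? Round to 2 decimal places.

-24.65

Solve the original market: 153 - 6P = P + 34, hence P = 17 and Q = 51.
The new curves are Qd = 119 - 6P (demand) and Qs = P + 25 (supply).
Clearing the new market: 119 - 6P = P + 25, so P = 94/7 ≈ 13.4286 and Q = 269/7 ≈ 38.4286.
%ΔQ = (38.4286 − 51) / 51 × 100 = -24.65%.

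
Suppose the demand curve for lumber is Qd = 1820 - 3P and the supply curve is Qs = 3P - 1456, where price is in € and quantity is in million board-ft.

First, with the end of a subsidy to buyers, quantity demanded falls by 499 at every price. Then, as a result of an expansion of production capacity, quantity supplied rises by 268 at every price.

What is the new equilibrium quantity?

Solve the original market: 1820 - 3P = 3P - 1456, hence P = 546 and Q = 182.
The new curves are Qd = 1321 - 3P (demand) and Qs = 3P - 1188 (supply).
Clearing the new market: 1321 - 3P = 3P - 1188, so P = 2509/6 ≈ 418.1667 and Q = 66.5.

66.5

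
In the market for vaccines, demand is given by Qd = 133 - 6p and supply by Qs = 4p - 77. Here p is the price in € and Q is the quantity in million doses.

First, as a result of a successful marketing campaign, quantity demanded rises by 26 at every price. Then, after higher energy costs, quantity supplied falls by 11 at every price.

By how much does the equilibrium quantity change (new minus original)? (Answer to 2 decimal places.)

Before the shock: 133 - 6p = 4p - 77 ⇒ 210 = 10p ⇒ p = 21, Q = 7.
The shock moves the curves to Qd = 159 - 6p and Qs = 4p - 88.
New equilibrium: 159 - 6p = 4p - 88 ⇒ 247 = 10p ⇒ p = 24.7, Q = 10.8.
ΔQ = 10.8 − 7 = +3.80.

+3.80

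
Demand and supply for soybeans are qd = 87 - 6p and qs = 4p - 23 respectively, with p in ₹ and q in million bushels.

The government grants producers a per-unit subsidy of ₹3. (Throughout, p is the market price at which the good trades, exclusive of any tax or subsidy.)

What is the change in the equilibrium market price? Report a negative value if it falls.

Before the shock: 87 - 6p = 4p - 23 ⇒ 110 = 10p ⇒ p = 11, q = 21.
Since sellers receive the price plus the subsidy, the effective supply curve becomes qs = 4p - 11.
New equilibrium: 87 - 6p = 4p - 11 ⇒ 98 = 10p ⇒ p = 9.8, q = 28.2.
Δp = 9.8 − 11 = -1.2.

-1.2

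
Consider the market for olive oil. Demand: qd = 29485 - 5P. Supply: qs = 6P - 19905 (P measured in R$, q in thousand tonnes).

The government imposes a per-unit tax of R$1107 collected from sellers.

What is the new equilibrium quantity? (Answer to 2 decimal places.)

4015.91

Solve the original market: 29485 - 5P = 6P - 19905, hence P = 4490 and q = 7035.
Since sellers keep the price net of the tax, the effective supply curve becomes qs = 6P - 26547.
Clearing the new market: 29485 - 5P = 6P - 26547, so P = 56032/11 ≈ 5093.8182 and q = 44175/11 ≈ 4015.9091.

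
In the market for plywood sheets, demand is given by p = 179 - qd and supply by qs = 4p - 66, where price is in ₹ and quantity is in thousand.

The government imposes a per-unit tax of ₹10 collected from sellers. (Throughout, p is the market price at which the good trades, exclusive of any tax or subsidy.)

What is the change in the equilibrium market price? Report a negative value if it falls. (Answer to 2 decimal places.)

+8.00

Before the shock: 179 - p = 4p - 66 ⇒ 245 = 5p ⇒ p = 49, q = 130.
Since sellers keep the price net of the tax, the effective supply curve becomes qs = 4p - 106.
Setting them equal: 179 - p = 4p - 106 → 285 = 5p, so p = 57 and q = 122.
Δp = 57 − 49 = +8.00.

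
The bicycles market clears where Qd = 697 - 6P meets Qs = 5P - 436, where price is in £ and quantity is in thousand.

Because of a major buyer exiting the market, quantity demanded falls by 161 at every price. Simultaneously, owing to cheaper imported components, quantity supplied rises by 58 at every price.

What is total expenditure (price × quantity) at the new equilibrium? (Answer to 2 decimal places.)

3112.13

Before the shock: 697 - 6P = 5P - 436 ⇒ 1133 = 11P ⇒ P = 103, Q = 79.
The new curves are Qd = 536 - 6P (demand) and Qs = 5P - 378 (supply).
Equate the new curves: 536 - 6P = 5P - 378, giving 914 = 11P, P = 914/11 ≈ 83.0909, Q = 412/11 ≈ 37.4545.
New expenditure = 83.0909 × 37.4545 = 3112.13.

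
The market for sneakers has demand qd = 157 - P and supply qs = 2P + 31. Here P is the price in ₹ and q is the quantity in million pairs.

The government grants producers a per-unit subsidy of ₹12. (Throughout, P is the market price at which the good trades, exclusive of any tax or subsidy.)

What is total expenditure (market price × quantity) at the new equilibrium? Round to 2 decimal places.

4182.00

Original equilibrium: 157 - P = 2P + 31 gives 126 = 3P, so P = 42 and q = 115.
Since sellers receive the price plus the subsidy, the effective supply curve becomes qs = 2P + 55.
Equate the new curves: 157 - P = 2P + 55, giving 102 = 3P, P = 34, q = 123.
New expenditure = 34 × 123 = 4182.00.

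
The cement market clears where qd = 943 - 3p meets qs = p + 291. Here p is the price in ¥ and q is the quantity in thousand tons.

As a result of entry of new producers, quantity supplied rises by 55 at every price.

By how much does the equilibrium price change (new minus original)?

Solve the original market: 943 - 3p = p + 291, hence p = 163 and q = 454.
With the change applied: demand qd = 943 - 3p, supply qs = p + 346.
Setting them equal: 943 - 3p = p + 346 → 597 = 4p, so p = 149.25 and q = 495.25.
Δp = 149.25 − 163 = -13.75.

-13.75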